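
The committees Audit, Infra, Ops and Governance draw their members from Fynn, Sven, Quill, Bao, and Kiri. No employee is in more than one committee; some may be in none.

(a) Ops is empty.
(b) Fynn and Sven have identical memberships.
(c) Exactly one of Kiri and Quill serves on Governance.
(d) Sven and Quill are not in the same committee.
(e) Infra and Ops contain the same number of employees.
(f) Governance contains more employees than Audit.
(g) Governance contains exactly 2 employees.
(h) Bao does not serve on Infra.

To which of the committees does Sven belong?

Sven: none

From (h): Bao ∉ Infra.
(a): Ops already has 0, so the rest are out.
Suppose Sven ∈ Audit: no assignment then satisfies all the clues, so Sven ∉ Audit.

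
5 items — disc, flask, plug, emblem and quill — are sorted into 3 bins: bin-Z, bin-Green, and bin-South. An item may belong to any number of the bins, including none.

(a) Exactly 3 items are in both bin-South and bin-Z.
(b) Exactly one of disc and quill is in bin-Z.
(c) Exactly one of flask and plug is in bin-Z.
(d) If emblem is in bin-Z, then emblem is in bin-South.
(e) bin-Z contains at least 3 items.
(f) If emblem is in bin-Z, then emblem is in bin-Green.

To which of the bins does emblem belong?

emblem: bin-Green, bin-South, bin-Z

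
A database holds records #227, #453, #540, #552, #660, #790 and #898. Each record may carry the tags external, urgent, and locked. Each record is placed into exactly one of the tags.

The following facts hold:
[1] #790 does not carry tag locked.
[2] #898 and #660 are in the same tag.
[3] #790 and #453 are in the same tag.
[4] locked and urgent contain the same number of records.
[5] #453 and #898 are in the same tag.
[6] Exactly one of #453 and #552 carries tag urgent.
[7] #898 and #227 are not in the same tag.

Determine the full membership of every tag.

external = {#453, #540, #660, #790, #898}; urgent = {#552}; locked = {#227}

From (1): #790 ∉ locked.
(3): #453 matches #790: #453 ∉ locked.
(5): #898 matches #453: #898 ∉ locked.
(2): #660 matches #898: #660 ∉ locked.
Suppose #227 ∈ external: no assignment then satisfies all the clues, so #227 ∉ external.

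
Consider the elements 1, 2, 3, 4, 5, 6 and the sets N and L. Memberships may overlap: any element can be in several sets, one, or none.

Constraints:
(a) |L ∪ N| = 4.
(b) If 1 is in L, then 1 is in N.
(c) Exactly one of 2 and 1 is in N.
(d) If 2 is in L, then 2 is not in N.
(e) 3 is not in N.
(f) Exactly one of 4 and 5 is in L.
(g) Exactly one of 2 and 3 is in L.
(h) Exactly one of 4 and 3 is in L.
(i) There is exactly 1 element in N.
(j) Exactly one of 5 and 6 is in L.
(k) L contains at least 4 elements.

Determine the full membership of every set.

N = {1}; L = {1, 2, 4, 6}

From (e): 3 ∉ N.
Suppose 1 ∉ N: no assignment then satisfies all the clues, so 1 ∈ N.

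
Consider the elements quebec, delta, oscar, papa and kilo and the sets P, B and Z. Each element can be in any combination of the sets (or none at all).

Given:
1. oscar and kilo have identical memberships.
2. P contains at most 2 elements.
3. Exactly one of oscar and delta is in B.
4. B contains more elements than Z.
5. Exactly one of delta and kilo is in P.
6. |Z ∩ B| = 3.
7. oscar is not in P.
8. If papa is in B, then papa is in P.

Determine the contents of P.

P = {delta, papa}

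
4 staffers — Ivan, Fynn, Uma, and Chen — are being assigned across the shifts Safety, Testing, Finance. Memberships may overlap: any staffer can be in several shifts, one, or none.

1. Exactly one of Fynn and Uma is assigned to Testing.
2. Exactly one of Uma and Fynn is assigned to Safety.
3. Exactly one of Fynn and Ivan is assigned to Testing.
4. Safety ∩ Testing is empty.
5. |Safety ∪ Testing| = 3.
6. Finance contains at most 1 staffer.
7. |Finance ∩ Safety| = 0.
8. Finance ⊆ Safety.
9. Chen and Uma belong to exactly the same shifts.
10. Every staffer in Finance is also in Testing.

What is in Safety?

Safety = {Chen, Uma}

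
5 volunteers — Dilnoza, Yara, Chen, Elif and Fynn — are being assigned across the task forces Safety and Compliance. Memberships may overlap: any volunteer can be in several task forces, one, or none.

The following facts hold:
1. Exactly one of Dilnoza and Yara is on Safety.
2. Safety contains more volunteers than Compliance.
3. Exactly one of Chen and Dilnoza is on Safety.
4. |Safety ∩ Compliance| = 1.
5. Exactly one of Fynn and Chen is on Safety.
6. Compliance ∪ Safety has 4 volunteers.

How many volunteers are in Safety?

3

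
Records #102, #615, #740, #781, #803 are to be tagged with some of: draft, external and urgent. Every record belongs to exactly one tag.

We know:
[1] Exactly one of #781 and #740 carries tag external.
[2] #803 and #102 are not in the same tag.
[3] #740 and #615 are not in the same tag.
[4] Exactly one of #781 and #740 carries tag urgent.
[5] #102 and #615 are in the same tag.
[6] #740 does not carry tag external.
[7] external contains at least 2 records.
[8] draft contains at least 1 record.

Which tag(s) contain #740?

#740: urgent

From (6): #740 ∉ external.
(1) (exactly one): #781 ∈ external.
(4) (exactly one): #740 ∈ urgent.
(3): #615 ∉ urgent.
(5): #102 matches #615: #102 ∉ urgent.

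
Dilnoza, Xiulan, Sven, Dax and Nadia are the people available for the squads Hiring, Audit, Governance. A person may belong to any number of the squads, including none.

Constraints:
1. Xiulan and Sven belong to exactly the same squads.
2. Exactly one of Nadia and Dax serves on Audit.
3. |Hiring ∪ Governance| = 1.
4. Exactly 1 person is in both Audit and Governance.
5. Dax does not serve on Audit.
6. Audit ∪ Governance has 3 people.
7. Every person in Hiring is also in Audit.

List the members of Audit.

Audit = {Nadia, Sven, Xiulan}

From (5): Dax ∉ Audit.
(2) (exactly one): Nadia ∈ Audit.
(7) contrapositive: Dax ∉ Hiring.
Suppose Dilnoza ∈ Audit: no assignment then satisfies all the clues, so Dilnoza ∉ Audit.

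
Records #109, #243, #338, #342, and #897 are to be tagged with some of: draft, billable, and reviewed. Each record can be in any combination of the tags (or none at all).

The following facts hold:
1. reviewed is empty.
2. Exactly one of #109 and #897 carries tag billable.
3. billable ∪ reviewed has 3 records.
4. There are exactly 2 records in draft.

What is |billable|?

3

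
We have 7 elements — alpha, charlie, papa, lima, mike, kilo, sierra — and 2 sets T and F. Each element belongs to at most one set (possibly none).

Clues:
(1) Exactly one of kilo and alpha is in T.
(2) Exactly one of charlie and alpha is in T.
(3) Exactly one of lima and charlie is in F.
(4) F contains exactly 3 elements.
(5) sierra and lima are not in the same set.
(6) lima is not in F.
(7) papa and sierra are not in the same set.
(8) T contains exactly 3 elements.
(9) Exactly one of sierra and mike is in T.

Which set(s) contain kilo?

kilo: F

From (6): lima ∉ F.
(3) (exactly one): charlie ∈ F.
(2) (exactly one): alpha ∈ T.
(1) (exactly one): kilo ∉ T.
Suppose kilo ∉ F: no assignment then satisfies all the clues, so kilo ∈ F.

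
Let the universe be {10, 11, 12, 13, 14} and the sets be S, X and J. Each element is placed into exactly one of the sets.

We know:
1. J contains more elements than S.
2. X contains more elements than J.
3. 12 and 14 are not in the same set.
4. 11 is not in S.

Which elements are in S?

S = {}

From (4): 11 ∉ S.
Suppose 10 ∈ S: no assignment then satisfies all the clues, so 10 ∉ S.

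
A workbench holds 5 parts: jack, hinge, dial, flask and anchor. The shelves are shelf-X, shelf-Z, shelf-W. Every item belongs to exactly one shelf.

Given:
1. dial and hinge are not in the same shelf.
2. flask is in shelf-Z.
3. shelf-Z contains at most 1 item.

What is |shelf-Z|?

From (2): flask ∈ shelf-Z.
(3): shelf-Z already has 1, so the rest are out.

1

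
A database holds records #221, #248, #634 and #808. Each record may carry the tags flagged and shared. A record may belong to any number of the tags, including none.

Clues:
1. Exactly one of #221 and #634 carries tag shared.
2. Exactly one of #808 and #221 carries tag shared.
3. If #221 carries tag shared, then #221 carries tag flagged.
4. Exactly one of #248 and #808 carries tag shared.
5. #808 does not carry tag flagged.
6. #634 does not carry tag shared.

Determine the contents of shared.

From (5): #808 ∉ flagged.
From (6): #634 ∉ shared.
(1) (exactly one): #221 ∈ shared.
(2) (exactly one): #808 ∉ shared.
(3): #221 ∈ flagged.
(4) (exactly one): #248 ∈ shared.

shared = {#221, #248}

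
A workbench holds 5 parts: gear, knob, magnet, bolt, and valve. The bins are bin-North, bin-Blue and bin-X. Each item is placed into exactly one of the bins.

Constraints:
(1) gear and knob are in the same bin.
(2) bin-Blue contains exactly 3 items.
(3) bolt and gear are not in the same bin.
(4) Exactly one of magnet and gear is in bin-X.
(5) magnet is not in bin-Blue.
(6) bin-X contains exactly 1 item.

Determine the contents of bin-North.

From (5): magnet ∉ bin-Blue.
Suppose gear ∈ bin-North: no assignment then satisfies all the clues, so gear ∉ bin-North.

bin-North = {bolt}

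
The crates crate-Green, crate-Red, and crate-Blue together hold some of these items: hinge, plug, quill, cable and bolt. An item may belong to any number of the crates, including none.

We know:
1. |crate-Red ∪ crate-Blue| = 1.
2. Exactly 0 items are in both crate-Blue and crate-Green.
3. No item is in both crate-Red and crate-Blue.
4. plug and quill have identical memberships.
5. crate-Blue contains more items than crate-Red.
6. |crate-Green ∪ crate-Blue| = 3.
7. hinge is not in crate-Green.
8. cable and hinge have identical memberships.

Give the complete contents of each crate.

crate-Green = {plug, quill}; crate-Red = {}; crate-Blue = {bolt}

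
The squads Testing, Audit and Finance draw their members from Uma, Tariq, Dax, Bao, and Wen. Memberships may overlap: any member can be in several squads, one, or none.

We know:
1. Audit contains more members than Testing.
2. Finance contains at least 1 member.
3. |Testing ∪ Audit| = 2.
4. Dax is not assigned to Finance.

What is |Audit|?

2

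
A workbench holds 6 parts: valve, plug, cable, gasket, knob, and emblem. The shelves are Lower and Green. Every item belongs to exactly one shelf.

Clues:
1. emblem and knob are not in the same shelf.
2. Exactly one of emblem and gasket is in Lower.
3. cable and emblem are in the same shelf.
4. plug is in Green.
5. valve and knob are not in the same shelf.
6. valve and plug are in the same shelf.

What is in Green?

Green = {cable, emblem, plug, valve}

From (4): plug ∈ Green.
(6): valve matches plug: valve ∉ Lower.
(6): valve matches plug: valve ∈ Green.
(5): knob ∉ Green.
Only one shelf left: knob ∈ Lower.
(1): emblem ∉ Lower.
(2) (exactly one): gasket ∈ Lower.
(3): cable matches emblem: cable ∉ Lower.
Only one shelf left: cable ∈ Green.
Only one shelf left: emblem ∈ Green.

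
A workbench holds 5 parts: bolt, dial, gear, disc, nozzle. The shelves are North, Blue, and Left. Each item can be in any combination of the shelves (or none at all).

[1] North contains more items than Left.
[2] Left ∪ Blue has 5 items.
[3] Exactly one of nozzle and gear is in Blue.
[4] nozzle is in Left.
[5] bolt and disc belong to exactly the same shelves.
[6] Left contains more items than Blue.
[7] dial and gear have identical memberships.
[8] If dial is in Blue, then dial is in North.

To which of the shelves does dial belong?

From (4): nozzle ∈ Left.
Suppose dial ∉ North: no assignment then satisfies all the clues, so dial ∈ North.

dial: Blue, North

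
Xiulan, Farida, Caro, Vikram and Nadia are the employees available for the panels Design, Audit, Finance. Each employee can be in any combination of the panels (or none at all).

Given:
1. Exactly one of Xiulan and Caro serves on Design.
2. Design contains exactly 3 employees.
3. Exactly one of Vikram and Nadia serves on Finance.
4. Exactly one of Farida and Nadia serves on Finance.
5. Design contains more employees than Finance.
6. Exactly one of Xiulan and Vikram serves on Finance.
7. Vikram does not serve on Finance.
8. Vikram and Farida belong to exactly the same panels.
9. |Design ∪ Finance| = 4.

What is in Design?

Design = {Farida, Vikram, Xiulan}

From (7): Vikram ∉ Finance.
(3) (exactly one): Nadia ∈ Finance.
(4) (exactly one): Farida ∉ Finance.
(6) (exactly one): Xiulan ∈ Finance.
Suppose Xiulan ∉ Design: no assignment then satisfies all the clues, so Xiulan ∈ Design.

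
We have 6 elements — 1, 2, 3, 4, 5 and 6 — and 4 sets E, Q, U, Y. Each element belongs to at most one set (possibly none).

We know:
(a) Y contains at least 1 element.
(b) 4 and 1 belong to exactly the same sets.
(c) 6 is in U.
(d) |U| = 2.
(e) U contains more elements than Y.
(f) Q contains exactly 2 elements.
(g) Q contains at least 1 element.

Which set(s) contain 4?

From (c): 6 ∈ U.
Suppose 4 ∈ E: no assignment then satisfies all the clues, so 4 ∉ E.

4: Q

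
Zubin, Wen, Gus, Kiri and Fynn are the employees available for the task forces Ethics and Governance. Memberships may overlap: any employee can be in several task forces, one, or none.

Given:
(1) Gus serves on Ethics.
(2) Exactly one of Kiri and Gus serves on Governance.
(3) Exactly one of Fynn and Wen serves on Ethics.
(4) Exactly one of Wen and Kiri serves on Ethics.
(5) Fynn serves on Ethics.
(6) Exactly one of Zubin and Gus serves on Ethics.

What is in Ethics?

From (1): Gus ∈ Ethics.
From (5): Fynn ∈ Ethics.
(3) (exactly one): Wen ∉ Ethics.
(4) (exactly one): Kiri ∈ Ethics.
(6) (exactly one): Zubin ∉ Ethics.

Ethics = {Fynn, Gus, Kiri}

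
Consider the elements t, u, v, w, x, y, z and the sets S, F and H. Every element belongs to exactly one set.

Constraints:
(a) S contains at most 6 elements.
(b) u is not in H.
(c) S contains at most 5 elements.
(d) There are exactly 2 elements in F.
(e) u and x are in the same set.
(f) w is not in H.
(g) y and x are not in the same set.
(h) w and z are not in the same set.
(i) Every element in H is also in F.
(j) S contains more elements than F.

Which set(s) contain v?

From (b): u ∉ H.
From (f): w ∉ H.
(e): x matches u: x ∉ H.
Suppose v ∉ S: no assignment then satisfies all the clues, so v ∈ S.

v: S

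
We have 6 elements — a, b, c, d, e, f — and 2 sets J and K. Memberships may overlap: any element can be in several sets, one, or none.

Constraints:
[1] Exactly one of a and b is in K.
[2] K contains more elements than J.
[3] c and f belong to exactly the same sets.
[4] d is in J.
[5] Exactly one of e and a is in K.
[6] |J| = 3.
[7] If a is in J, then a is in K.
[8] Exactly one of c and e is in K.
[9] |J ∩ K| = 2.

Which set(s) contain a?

a: J, K

From (4): d ∈ J.
Suppose a ∉ J: no assignment then satisfies all the clues, so a ∈ J.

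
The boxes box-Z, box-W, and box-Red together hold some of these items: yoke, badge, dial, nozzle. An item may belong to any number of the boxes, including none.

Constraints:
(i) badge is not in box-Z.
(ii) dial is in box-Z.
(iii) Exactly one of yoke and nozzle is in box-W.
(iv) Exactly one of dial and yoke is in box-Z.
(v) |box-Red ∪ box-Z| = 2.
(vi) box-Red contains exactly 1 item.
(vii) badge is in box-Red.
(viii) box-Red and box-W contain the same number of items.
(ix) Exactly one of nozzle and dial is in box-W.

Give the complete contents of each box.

box-Z = {dial}; box-W = {nozzle}; box-Red = {badge}

From (i): badge ∉ box-Z.
From (ii): dial ∈ box-Z.
From (vii): badge ∈ box-Red.
(iv) (exactly one): yoke ∉ box-Z.
(vi): box-Red already has 1, so the rest are out.
Suppose yoke ∈ box-W: no assignment then satisfies all the clues, so yoke ∉ box-W.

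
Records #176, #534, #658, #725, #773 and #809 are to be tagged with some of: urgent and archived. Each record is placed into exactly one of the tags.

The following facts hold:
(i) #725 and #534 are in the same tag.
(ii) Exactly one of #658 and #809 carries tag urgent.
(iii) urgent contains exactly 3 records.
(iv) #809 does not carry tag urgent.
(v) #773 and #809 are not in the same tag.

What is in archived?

archived = {#534, #725, #809}

From (iv): #809 ∉ urgent.
(ii) (exactly one): #658 ∈ urgent.
Only one tag left: #809 ∈ archived.
(v): #773 ∉ archived.
Only one tag left: #773 ∈ urgent.
Suppose #176 ∈ archived: no assignment then satisfies all the clues, so #176 ∉ archived.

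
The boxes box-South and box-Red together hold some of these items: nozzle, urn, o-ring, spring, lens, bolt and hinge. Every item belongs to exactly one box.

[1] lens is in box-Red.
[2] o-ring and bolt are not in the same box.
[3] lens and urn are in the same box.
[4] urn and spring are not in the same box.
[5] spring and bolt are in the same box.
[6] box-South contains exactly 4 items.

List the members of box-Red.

From (1): lens ∈ box-Red.
(3): urn matches lens: urn ∉ box-South.
(3): urn matches lens: urn ∈ box-Red.
(4): spring ∉ box-Red.
(5): bolt matches spring: bolt ∉ box-Red.
Only one box left: spring ∈ box-South.
Only one box left: bolt ∈ box-South.
(2): o-ring ∉ box-South.
(6): only 4 candidates remain for box-South, so all are in.
Only one box left: o-ring ∈ box-Red.

box-Red = {lens, o-ring, urn}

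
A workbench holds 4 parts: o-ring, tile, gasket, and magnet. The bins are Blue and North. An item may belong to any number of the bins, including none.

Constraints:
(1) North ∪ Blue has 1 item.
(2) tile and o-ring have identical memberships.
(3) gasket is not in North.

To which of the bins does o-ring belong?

o-ring: none

From (3): gasket ∉ North.
Suppose o-ring ∈ Blue: no assignment then satisfies all the clues, so o-ring ∉ Blue.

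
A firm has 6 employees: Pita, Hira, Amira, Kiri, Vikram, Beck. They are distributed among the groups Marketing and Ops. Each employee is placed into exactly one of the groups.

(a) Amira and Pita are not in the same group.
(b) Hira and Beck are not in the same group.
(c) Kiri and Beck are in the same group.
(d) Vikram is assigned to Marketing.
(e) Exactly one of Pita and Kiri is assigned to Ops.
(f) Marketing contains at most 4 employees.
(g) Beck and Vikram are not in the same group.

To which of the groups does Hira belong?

From (d): Vikram ∈ Marketing.
(g): Beck ∉ Marketing.
Only one group left: Beck ∈ Ops.
(b): Hira ∉ Ops.
(c): Kiri matches Beck: Kiri ∉ Marketing.
(c): Kiri matches Beck: Kiri ∈ Ops.
(e) (exactly one): Pita ∉ Ops.
Only one group left: Pita ∈ Marketing.
Only one group left: Hira ∈ Marketing.
(a): Amira ∉ Marketing.
Only one group left: Amira ∈ Ops.

Hira: Marketing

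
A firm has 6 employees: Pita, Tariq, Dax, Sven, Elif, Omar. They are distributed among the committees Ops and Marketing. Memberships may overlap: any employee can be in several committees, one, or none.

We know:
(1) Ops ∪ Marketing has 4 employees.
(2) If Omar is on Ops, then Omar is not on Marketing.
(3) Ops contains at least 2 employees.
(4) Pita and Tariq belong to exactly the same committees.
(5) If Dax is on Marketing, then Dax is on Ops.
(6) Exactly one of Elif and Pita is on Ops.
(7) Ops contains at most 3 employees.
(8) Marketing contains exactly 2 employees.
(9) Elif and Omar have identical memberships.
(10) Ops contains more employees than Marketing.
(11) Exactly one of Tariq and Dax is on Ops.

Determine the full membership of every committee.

Ops = {Dax, Elif, Omar}; Marketing = {Dax, Sven}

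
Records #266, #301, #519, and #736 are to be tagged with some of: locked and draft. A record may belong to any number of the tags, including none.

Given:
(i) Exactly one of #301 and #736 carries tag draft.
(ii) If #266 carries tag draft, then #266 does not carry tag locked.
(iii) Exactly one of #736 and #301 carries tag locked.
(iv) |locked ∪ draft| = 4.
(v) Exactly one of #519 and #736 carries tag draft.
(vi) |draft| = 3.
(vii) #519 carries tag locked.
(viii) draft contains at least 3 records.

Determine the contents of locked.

locked = {#519, #736}

From (vii): #519 ∈ locked.
Suppose #266 ∈ locked: no assignment then satisfies all the clues, so #266 ∉ locked.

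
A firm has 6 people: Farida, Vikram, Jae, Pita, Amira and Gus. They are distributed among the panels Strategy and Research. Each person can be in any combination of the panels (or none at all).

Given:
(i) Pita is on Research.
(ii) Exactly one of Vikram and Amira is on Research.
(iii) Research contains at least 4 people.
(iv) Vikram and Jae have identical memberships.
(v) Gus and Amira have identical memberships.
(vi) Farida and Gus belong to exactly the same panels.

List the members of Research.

Research = {Amira, Farida, Gus, Pita}

From (i): Pita ∈ Research.
Suppose Farida ∉ Research: no assignment then satisfies all the clues, so Farida ∈ Research.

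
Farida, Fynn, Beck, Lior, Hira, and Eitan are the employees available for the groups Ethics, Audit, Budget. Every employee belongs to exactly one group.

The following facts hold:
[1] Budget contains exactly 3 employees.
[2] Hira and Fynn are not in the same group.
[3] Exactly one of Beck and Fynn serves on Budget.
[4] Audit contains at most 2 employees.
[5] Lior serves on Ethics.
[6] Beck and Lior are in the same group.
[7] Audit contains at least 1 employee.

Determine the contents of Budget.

From (5): Lior ∈ Ethics.
(6): Beck matches Lior: Beck ∈ Ethics.
(3) (exactly one): Fynn ∈ Budget.
(2): Hira ∉ Budget.
(1): only 3 candidates remain for Budget, so all are in.
(7): only 1 candidates remain for Audit, so all are in.

Budget = {Eitan, Farida, Fynn}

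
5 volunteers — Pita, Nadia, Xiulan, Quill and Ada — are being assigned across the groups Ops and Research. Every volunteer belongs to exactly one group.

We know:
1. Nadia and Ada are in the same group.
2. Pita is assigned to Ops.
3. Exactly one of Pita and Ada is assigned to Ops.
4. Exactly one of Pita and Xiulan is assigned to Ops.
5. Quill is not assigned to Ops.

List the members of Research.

From (2): Pita ∈ Ops.
From (5): Quill ∉ Ops.
(3) (exactly one): Ada ∉ Ops.
(4) (exactly one): Xiulan ∉ Ops.
Only one group left: Xiulan ∈ Research.
Only one group left: Quill ∈ Research.
Only one group left: Ada ∈ Research.
(1): Nadia matches Ada: Nadia ∉ Ops.
(1): Nadia matches Ada: Nadia ∈ Research.

Research = {Ada, Nadia, Quill, Xiulan}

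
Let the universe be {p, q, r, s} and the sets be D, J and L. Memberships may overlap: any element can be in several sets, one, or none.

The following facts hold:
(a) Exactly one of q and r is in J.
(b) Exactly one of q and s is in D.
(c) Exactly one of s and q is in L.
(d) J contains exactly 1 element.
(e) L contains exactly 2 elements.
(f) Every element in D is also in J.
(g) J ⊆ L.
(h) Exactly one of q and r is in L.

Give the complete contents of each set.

D = {q}; J = {q}; L = {p, q}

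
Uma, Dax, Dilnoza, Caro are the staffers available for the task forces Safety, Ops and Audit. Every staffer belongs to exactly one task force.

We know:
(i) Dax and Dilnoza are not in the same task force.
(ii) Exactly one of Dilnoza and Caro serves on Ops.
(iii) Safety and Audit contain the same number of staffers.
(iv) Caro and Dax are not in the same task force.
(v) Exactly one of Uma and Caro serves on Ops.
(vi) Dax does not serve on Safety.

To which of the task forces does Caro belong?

Caro: Safety

From (vi): Dax ∉ Safety.
Suppose Caro ∉ Safety: no assignment then satisfies all the clues, so Caro ∈ Safety.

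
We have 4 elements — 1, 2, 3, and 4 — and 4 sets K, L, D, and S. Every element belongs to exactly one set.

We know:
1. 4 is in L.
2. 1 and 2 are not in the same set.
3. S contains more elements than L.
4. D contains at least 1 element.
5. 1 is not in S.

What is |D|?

From (1): 4 ∈ L.
From (5): 1 ∉ S.
Suppose 1 ∈ K: no assignment then satisfies all the clues, so 1 ∉ K.

1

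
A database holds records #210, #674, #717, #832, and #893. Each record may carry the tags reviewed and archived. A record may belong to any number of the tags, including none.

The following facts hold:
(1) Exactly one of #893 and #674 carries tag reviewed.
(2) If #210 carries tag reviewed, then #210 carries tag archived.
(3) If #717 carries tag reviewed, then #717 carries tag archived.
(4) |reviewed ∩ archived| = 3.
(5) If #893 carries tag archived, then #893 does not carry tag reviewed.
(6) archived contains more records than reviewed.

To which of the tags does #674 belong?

#674: archived, reviewed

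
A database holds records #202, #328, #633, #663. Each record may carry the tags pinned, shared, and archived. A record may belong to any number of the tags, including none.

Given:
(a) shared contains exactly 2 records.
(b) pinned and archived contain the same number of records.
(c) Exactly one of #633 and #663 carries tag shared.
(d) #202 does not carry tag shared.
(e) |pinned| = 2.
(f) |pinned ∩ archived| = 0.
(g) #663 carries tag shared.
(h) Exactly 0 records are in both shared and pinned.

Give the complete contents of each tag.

pinned = {#202, #633}; shared = {#328, #663}; archived = {#328, #663}

From (d): #202 ∉ shared.
From (g): #663 ∈ shared.
(c) (exactly one): #633 ∉ shared.
(a): only 2 candidates remain for shared, so all are in.
Suppose #202 ∉ pinned: no assignment then satisfies all the clues, so #202 ∈ pinned.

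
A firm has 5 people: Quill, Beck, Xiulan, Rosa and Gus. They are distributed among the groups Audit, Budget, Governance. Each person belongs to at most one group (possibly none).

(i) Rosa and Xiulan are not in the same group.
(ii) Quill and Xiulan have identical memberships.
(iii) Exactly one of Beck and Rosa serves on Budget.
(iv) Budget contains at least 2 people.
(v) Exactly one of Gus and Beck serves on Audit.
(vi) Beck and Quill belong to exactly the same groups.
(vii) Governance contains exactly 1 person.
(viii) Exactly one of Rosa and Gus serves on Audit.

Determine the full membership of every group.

Audit = {Gus}; Budget = {Beck, Quill, Xiulan}; Governance = {Rosa}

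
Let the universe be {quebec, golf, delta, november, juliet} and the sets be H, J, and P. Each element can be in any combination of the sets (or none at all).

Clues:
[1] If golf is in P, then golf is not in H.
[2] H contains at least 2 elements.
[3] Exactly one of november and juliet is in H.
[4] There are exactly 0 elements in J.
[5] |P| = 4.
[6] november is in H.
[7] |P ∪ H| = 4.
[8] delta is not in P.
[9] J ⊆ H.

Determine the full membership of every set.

H = {november, quebec}; J = {}; P = {golf, juliet, november, quebec}

From (6): november ∈ H.
From (8): delta ∉ P.
(3) (exactly one): juliet ∉ H.
(4): J already has 0, so the rest are out.
(5): only 4 candidates remain for P, so all are in.
(1): golf ∉ H.
Suppose quebec ∉ H: no assignment then satisfies all the clues, so quebec ∈ H.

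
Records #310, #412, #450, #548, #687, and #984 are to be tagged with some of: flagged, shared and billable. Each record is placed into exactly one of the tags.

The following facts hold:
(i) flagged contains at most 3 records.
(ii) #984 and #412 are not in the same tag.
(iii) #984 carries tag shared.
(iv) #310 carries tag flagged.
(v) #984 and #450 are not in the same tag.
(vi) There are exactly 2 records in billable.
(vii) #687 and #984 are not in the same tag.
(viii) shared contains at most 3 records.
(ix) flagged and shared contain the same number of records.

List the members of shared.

From (iii): #984 ∈ shared.
From (iv): #310 ∈ flagged.
(ii): #412 ∉ shared.
(v): #450 ∉ shared.
(vii): #687 ∉ shared.
Suppose #548 ∉ shared: no assignment then satisfies all the clues, so #548 ∈ shared.

shared = {#548, #984}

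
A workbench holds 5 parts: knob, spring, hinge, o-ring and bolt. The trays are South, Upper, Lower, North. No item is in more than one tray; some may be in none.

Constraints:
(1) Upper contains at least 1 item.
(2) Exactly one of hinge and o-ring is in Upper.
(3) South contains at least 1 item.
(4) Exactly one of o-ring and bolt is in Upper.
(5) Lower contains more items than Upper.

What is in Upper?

Upper = {o-ring}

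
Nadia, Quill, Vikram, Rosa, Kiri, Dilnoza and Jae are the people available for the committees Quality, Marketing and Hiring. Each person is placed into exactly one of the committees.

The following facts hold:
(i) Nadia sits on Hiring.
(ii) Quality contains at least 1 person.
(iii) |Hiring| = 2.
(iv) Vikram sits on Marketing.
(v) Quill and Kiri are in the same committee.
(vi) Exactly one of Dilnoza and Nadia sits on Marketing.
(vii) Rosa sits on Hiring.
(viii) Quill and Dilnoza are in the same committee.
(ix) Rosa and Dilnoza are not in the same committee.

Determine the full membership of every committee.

From (i): Nadia ∈ Hiring.
From (iv): Vikram ∈ Marketing.
From (vii): Rosa ∈ Hiring.
(iii): Hiring already has 2, so the rest are out.
(vi) (exactly one): Dilnoza ∈ Marketing.
(viii): Quill matches Dilnoza: Quill ∉ Quality.
(viii): Quill matches Dilnoza: Quill ∈ Marketing.
(v): Kiri matches Quill: Kiri ∉ Quality.
(v): Kiri matches Quill: Kiri ∈ Marketing.
(ii): only 1 candidates remain for Quality, so all are in.

Quality = {Jae}; Marketing = {Dilnoza, Kiri, Quill, Vikram}; Hiring = {Nadia, Rosa}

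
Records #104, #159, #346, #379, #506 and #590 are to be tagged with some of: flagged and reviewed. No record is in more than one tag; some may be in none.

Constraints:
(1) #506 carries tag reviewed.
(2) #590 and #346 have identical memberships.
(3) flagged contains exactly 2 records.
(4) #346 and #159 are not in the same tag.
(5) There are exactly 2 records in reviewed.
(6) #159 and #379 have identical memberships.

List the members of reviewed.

reviewed = {#104, #506}

From (1): #506 ∈ reviewed.
Suppose #104 ∉ reviewed: no assignment then satisfies all the clues, so #104 ∈ reviewed.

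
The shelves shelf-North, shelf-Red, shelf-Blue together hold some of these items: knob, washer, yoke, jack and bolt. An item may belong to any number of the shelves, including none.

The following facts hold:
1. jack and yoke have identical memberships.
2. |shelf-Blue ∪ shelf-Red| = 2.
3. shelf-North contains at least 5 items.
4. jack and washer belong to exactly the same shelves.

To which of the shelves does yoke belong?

(3): only 5 candidates remain for shelf-North, so all are in.
Suppose yoke ∈ shelf-Red: no assignment then satisfies all the clues, so yoke ∉ shelf-Red.

yoke: shelf-North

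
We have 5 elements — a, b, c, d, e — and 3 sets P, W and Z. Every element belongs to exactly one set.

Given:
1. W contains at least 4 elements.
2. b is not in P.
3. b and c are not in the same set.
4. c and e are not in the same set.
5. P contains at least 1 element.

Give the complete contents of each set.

P = {c}; W = {a, b, d, e}; Z = {}

From (2): b ∉ P.
Suppose a ∈ P: no assignment then satisfies all the clues, so a ∉ P.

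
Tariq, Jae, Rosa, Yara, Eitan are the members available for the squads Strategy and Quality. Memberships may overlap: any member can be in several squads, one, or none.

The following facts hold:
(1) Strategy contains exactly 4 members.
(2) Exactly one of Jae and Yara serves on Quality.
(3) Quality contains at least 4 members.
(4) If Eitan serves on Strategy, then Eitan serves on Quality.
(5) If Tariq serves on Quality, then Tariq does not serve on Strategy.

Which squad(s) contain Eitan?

Eitan: Quality, Strategy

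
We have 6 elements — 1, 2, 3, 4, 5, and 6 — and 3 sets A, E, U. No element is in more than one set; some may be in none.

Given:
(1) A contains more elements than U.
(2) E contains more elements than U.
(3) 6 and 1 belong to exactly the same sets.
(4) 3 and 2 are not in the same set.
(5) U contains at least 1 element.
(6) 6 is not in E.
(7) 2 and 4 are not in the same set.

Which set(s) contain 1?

From (6): 6 ∉ E.
(3): 1 matches 6: 1 ∉ E.
Suppose 1 ∉ A: no assignment then satisfies all the clues, so 1 ∈ A.

1: A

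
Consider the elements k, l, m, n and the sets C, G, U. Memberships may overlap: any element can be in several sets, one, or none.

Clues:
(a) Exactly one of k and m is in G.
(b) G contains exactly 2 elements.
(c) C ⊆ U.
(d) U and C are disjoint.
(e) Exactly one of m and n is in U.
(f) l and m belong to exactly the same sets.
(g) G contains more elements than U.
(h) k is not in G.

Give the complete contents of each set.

C = {}; G = {l, m}; U = {n}

From (h): k ∉ G.
(a) (exactly one): m ∈ G.
(f): l matches m: l ∈ G.
(b): G already has 2, so the rest are out.
Suppose k ∈ C: no assignment then satisfies all the clues, so k ∉ C.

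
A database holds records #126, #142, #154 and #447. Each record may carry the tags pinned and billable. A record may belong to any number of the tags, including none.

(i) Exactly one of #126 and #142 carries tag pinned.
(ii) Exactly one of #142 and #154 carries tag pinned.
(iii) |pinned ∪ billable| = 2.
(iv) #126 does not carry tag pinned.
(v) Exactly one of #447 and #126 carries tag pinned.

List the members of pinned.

pinned = {#142, #447}

From (iv): #126 ∉ pinned.
(i) (exactly one): #142 ∈ pinned.
(ii) (exactly one): #154 ∉ pinned.
(v) (exactly one): #447 ∈ pinned.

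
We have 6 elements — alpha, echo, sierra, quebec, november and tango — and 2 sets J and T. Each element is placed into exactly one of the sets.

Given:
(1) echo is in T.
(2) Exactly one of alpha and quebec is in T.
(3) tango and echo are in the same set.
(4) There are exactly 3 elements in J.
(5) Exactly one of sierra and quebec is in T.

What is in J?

J = {alpha, november, sierra}

From (1): echo ∈ T.
(3): tango matches echo: tango ∉ J.
(3): tango matches echo: tango ∈ T.
Suppose alpha ∉ J: no assignment then satisfies all the clues, so alpha ∈ J.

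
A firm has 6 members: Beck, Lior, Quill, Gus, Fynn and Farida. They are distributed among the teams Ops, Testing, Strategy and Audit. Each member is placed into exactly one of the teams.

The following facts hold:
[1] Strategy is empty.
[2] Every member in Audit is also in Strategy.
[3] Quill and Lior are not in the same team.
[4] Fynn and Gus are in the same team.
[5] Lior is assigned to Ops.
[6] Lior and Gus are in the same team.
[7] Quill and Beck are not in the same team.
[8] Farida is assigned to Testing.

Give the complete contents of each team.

Ops = {Beck, Fynn, Gus, Lior}; Testing = {Farida, Quill}; Strategy = {}; Audit = {}

From (5): Lior ∈ Ops.
From (8): Farida ∈ Testing.
(1): Strategy already has 0, so the rest are out.
(2) contrapositive: Beck ∉ Audit.
(2) contrapositive: Quill ∉ Audit.
(2) contrapositive: Gus ∉ Audit.
(2) contrapositive: Fynn ∉ Audit.
(3): Quill ∉ Ops.
(6): Gus matches Lior: Gus ∈ Ops.
Only one team left: Quill ∈ Testing.
(4): Fynn matches Gus: Fynn ∈ Ops.
Only one team left: Beck ∈ Ops.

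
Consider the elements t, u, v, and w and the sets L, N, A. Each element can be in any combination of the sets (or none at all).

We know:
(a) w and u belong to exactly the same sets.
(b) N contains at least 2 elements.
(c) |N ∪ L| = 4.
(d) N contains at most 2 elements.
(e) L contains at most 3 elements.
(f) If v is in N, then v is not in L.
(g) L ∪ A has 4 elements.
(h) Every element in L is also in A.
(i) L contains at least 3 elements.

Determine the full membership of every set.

L = {t, u, w}; N = {t, v}; A = {t, u, v, w}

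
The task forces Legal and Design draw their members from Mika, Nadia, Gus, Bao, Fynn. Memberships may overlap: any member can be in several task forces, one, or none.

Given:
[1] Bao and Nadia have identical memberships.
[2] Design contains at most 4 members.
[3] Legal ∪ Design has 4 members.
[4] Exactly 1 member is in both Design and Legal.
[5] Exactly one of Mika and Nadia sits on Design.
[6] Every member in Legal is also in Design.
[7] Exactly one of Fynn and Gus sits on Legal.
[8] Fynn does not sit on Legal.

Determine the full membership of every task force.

From (8): Fynn ∉ Legal.
(7) (exactly one): Gus ∈ Legal.
(6) with Gus ∈ Legal: Gus ∈ Design.
Suppose Mika ∈ Legal: no assignment then satisfies all the clues, so Mika ∉ Legal.

Legal = {Gus}; Design = {Bao, Fynn, Gus, Nadia}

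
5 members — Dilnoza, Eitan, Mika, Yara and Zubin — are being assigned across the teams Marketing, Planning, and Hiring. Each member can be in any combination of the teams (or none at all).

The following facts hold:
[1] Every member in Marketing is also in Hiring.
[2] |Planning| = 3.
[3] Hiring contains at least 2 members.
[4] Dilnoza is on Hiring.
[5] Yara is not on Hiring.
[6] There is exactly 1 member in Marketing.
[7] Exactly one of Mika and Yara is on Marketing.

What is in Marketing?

Marketing = {Mika}

From (4): Dilnoza ∈ Hiring.
From (5): Yara ∉ Hiring.
(1) contrapositive: Yara ∉ Marketing.
(7) (exactly one): Mika ∈ Marketing.
(1) with Mika ∈ Marketing: Mika ∈ Hiring.
(6): Marketing already has 1, so the rest are out.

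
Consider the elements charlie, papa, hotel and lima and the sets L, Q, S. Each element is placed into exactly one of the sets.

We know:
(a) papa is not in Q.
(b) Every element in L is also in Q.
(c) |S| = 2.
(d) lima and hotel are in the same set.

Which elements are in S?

S = {charlie, papa}

From (a): papa ∉ Q.
(b) contrapositive: papa ∉ L.
Only one set left: papa ∈ S.
Suppose charlie ∉ S: no assignment then satisfies all the clues, so charlie ∈ S.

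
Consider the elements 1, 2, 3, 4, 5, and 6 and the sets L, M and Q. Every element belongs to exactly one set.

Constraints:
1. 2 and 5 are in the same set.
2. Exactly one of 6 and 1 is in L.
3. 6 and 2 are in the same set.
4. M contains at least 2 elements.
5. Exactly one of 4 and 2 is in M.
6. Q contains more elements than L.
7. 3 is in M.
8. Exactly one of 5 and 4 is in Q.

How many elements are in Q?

3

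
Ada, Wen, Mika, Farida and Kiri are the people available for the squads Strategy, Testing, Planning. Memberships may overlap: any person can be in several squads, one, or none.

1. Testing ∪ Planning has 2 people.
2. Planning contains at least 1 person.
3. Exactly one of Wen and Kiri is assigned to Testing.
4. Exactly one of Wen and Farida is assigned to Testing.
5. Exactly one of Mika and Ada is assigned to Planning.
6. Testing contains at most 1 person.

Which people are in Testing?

Testing = {Wen}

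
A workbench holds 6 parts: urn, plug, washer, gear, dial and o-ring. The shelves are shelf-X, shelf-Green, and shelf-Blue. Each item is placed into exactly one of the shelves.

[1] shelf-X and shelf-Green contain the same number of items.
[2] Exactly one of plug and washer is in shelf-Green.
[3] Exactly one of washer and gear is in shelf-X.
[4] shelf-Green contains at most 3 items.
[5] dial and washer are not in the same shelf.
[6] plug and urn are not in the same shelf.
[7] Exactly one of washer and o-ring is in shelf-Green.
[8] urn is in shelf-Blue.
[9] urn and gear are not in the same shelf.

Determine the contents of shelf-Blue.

shelf-Blue = {urn, washer}

From (8): urn ∈ shelf-Blue.
(6): plug ∉ shelf-Blue.
(9): gear ∉ shelf-Blue.
Suppose washer ∉ shelf-Blue: no assignment then satisfies all the clues, so washer ∈ shelf-Blue.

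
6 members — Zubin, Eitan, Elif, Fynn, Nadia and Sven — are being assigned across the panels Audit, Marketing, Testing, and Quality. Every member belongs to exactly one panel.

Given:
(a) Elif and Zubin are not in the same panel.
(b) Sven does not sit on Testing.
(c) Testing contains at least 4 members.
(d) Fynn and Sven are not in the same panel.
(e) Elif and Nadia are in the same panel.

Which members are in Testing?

Testing = {Eitan, Elif, Fynn, Nadia}

From (b): Sven ∉ Testing.
Suppose Zubin ∈ Testing: no assignment then satisfies all the clues, so Zubin ∉ Testing.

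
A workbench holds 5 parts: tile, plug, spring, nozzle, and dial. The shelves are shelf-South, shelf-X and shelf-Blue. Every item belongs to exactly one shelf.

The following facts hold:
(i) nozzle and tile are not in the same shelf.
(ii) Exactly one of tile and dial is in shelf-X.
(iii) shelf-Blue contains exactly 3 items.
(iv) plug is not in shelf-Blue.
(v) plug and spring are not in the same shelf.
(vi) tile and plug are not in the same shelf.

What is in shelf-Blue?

shelf-Blue = {dial, nozzle, spring}

From (iv): plug ∉ shelf-Blue.
Suppose tile ∈ shelf-Blue: no assignment then satisfies all the clues, so tile ∉ shelf-Blue.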